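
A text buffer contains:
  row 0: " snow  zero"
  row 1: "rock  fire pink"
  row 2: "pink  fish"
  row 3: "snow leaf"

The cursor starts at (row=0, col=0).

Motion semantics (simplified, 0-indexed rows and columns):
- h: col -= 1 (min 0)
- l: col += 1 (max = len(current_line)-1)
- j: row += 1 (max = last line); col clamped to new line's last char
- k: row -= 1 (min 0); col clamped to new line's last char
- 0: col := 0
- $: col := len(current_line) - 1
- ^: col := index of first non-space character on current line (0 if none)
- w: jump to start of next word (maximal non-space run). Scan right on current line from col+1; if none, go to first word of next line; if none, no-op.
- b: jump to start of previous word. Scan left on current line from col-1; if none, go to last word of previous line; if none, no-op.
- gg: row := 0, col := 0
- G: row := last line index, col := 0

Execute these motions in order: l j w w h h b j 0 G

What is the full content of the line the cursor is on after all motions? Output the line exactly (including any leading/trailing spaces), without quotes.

After 1 (l): row=0 col=1 char='s'
After 2 (j): row=1 col=1 char='o'
After 3 (w): row=1 col=6 char='f'
After 4 (w): row=1 col=11 char='p'
After 5 (h): row=1 col=10 char='_'
After 6 (h): row=1 col=9 char='e'
After 7 (b): row=1 col=6 char='f'
After 8 (j): row=2 col=6 char='f'
After 9 (0): row=2 col=0 char='p'
After 10 (G): row=3 col=0 char='s'

Answer: snow leaf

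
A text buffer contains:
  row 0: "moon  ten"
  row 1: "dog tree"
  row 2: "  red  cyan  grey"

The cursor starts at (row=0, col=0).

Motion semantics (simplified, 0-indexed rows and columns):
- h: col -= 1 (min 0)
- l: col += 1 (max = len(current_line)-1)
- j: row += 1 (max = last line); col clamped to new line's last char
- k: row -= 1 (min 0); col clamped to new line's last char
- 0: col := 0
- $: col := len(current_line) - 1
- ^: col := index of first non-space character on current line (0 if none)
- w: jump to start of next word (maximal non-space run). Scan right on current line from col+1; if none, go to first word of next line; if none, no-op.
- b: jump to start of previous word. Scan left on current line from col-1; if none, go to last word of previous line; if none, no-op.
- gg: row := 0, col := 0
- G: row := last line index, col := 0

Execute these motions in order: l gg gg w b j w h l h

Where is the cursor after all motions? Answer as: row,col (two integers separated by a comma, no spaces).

After 1 (l): row=0 col=1 char='o'
After 2 (gg): row=0 col=0 char='m'
After 3 (gg): row=0 col=0 char='m'
After 4 (w): row=0 col=6 char='t'
After 5 (b): row=0 col=0 char='m'
After 6 (j): row=1 col=0 char='d'
After 7 (w): row=1 col=4 char='t'
After 8 (h): row=1 col=3 char='_'
After 9 (l): row=1 col=4 char='t'
After 10 (h): row=1 col=3 char='_'

Answer: 1,3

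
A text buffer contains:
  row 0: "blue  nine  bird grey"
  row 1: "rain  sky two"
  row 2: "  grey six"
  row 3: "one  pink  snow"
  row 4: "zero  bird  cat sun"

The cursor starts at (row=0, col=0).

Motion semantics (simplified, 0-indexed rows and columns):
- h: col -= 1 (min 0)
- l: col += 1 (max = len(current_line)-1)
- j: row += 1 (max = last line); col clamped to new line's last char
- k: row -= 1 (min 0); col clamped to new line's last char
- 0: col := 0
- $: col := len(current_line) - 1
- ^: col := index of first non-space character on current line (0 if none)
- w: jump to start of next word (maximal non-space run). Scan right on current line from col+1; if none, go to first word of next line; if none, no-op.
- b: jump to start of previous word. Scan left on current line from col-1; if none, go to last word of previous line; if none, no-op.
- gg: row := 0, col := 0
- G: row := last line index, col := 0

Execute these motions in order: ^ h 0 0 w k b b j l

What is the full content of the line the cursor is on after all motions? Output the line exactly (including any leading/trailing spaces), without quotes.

After 1 (^): row=0 col=0 char='b'
After 2 (h): row=0 col=0 char='b'
After 3 (0): row=0 col=0 char='b'
After 4 (0): row=0 col=0 char='b'
After 5 (w): row=0 col=6 char='n'
After 6 (k): row=0 col=6 char='n'
After 7 (b): row=0 col=0 char='b'
After 8 (b): row=0 col=0 char='b'
After 9 (j): row=1 col=0 char='r'
After 10 (l): row=1 col=1 char='a'

Answer: rain  sky two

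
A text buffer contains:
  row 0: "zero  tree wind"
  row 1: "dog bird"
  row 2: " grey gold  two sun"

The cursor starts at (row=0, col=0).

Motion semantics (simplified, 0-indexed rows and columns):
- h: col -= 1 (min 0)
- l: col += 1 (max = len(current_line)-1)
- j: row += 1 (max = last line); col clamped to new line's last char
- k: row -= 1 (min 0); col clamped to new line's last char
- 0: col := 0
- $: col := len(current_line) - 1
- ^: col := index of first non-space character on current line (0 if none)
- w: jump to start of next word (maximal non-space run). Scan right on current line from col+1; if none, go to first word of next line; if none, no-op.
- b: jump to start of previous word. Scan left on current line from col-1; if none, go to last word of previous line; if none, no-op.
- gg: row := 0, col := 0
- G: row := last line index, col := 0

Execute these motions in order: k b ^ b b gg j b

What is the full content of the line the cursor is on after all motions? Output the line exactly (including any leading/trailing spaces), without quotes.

Answer: zero  tree wind

Derivation:
After 1 (k): row=0 col=0 char='z'
After 2 (b): row=0 col=0 char='z'
After 3 (^): row=0 col=0 char='z'
After 4 (b): row=0 col=0 char='z'
After 5 (b): row=0 col=0 char='z'
After 6 (gg): row=0 col=0 char='z'
After 7 (j): row=1 col=0 char='d'
After 8 (b): row=0 col=11 char='w'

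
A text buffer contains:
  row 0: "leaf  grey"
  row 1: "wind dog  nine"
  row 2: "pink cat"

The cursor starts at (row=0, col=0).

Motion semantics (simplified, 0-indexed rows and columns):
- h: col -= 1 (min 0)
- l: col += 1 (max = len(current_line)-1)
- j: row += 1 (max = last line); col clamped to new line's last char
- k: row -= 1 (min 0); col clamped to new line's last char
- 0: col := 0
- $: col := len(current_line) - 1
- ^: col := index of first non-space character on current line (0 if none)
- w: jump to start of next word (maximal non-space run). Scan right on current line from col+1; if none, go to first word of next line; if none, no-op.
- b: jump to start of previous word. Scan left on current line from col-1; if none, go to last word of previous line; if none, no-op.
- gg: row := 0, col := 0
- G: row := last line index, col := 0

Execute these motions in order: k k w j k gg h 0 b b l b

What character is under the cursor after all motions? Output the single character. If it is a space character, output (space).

After 1 (k): row=0 col=0 char='l'
After 2 (k): row=0 col=0 char='l'
After 3 (w): row=0 col=6 char='g'
After 4 (j): row=1 col=6 char='o'
After 5 (k): row=0 col=6 char='g'
After 6 (gg): row=0 col=0 char='l'
After 7 (h): row=0 col=0 char='l'
After 8 (0): row=0 col=0 char='l'
After 9 (b): row=0 col=0 char='l'
After 10 (b): row=0 col=0 char='l'
After 11 (l): row=0 col=1 char='e'
After 12 (b): row=0 col=0 char='l'

Answer: l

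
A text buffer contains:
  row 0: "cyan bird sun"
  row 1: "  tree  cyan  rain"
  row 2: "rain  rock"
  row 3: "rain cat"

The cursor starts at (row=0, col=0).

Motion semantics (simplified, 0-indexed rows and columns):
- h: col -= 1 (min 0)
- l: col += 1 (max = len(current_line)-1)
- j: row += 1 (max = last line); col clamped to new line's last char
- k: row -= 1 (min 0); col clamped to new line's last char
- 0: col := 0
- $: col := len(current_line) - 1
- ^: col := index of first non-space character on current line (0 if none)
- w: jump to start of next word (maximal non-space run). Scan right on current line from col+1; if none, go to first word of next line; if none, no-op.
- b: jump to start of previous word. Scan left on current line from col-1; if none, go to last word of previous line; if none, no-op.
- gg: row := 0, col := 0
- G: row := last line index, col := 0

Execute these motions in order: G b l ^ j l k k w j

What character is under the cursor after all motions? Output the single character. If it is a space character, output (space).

Answer: i

Derivation:
After 1 (G): row=3 col=0 char='r'
After 2 (b): row=2 col=6 char='r'
After 3 (l): row=2 col=7 char='o'
After 4 (^): row=2 col=0 char='r'
After 5 (j): row=3 col=0 char='r'
After 6 (l): row=3 col=1 char='a'
After 7 (k): row=2 col=1 char='a'
After 8 (k): row=1 col=1 char='_'
After 9 (w): row=1 col=2 char='t'
After 10 (j): row=2 col=2 char='i'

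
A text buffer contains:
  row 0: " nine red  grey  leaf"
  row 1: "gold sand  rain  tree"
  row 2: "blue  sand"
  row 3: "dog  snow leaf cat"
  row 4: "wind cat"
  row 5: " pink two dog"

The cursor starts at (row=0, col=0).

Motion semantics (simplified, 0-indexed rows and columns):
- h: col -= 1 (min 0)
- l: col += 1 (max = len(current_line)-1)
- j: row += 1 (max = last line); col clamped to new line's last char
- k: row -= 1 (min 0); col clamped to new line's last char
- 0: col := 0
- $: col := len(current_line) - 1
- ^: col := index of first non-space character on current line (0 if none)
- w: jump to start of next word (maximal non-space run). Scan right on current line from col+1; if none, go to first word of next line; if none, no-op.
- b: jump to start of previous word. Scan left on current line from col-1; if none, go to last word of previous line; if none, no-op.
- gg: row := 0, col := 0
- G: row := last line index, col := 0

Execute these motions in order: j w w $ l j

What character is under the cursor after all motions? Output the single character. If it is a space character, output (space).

After 1 (j): row=1 col=0 char='g'
After 2 (w): row=1 col=5 char='s'
After 3 (w): row=1 col=11 char='r'
After 4 ($): row=1 col=20 char='e'
After 5 (l): row=1 col=20 char='e'
After 6 (j): row=2 col=9 char='d'

Answer: d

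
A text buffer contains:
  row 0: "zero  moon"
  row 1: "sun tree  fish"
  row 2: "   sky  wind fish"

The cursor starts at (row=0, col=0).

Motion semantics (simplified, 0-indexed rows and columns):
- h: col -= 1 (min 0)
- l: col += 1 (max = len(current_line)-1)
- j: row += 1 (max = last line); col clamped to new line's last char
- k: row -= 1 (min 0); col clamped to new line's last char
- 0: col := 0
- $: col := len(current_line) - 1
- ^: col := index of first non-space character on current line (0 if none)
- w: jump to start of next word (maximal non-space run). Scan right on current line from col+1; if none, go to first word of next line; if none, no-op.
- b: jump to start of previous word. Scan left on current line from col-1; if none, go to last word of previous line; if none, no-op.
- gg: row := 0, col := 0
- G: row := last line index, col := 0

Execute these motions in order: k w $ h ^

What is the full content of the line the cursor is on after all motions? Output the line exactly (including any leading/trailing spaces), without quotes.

After 1 (k): row=0 col=0 char='z'
After 2 (w): row=0 col=6 char='m'
After 3 ($): row=0 col=9 char='n'
After 4 (h): row=0 col=8 char='o'
After 5 (^): row=0 col=0 char='z'

Answer: zero  moon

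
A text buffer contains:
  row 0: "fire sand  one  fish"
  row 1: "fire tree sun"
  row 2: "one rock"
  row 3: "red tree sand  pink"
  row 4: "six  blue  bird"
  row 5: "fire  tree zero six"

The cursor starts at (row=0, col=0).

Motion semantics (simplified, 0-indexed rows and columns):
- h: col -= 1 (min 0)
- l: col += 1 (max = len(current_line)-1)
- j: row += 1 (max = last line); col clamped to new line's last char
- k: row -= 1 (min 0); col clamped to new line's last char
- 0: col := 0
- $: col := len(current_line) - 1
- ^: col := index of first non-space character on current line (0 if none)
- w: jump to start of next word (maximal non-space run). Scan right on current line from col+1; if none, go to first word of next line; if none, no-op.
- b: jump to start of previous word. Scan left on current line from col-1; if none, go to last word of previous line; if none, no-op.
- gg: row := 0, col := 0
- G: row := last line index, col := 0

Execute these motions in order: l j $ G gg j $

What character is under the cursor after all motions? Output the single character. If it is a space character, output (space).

After 1 (l): row=0 col=1 char='i'
After 2 (j): row=1 col=1 char='i'
After 3 ($): row=1 col=12 char='n'
After 4 (G): row=5 col=0 char='f'
After 5 (gg): row=0 col=0 char='f'
After 6 (j): row=1 col=0 char='f'
After 7 ($): row=1 col=12 char='n'

Answer: n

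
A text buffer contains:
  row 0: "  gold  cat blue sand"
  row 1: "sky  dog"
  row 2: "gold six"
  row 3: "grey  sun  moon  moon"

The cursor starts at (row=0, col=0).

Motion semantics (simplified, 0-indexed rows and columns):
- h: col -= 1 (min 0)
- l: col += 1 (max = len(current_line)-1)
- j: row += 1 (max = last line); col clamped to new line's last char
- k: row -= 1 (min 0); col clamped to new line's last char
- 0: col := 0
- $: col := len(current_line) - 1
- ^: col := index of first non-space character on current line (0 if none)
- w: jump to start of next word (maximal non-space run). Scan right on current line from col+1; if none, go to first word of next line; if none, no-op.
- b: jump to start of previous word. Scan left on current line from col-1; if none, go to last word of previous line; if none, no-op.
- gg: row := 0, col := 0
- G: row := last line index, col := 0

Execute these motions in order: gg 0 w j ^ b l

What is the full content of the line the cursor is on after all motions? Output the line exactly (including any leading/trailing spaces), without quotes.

After 1 (gg): row=0 col=0 char='_'
After 2 (0): row=0 col=0 char='_'
After 3 (w): row=0 col=2 char='g'
After 4 (j): row=1 col=2 char='y'
After 5 (^): row=1 col=0 char='s'
After 6 (b): row=0 col=17 char='s'
After 7 (l): row=0 col=18 char='a'

Answer:   gold  cat blue sand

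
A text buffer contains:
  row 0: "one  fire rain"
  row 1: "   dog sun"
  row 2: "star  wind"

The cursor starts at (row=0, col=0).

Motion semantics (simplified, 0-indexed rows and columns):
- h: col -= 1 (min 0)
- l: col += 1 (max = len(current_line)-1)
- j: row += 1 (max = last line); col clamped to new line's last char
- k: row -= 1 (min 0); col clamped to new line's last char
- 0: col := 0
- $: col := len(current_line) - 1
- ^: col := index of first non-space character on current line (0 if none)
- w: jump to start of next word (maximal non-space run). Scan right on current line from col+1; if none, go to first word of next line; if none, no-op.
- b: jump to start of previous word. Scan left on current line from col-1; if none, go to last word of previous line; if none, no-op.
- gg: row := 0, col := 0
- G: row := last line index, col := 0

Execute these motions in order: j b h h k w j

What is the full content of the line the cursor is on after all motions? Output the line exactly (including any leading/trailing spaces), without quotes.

Answer:    dog sun

Derivation:
After 1 (j): row=1 col=0 char='_'
After 2 (b): row=0 col=10 char='r'
After 3 (h): row=0 col=9 char='_'
After 4 (h): row=0 col=8 char='e'
After 5 (k): row=0 col=8 char='e'
After 6 (w): row=0 col=10 char='r'
After 7 (j): row=1 col=9 char='n'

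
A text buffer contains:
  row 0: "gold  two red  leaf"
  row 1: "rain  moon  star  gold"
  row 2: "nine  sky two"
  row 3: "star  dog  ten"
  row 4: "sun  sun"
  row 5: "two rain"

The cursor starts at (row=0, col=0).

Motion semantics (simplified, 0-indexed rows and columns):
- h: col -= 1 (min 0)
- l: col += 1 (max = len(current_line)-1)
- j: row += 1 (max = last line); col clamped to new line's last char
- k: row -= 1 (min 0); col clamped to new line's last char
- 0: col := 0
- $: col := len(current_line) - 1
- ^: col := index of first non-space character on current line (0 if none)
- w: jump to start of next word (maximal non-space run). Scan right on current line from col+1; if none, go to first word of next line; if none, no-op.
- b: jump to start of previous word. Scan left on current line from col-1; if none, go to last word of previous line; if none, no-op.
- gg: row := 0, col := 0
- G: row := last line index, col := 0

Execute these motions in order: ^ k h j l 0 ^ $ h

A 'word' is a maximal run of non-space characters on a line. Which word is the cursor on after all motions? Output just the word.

Answer: gold

Derivation:
After 1 (^): row=0 col=0 char='g'
After 2 (k): row=0 col=0 char='g'
After 3 (h): row=0 col=0 char='g'
After 4 (j): row=1 col=0 char='r'
After 5 (l): row=1 col=1 char='a'
After 6 (0): row=1 col=0 char='r'
After 7 (^): row=1 col=0 char='r'
After 8 ($): row=1 col=21 char='d'
After 9 (h): row=1 col=20 char='l'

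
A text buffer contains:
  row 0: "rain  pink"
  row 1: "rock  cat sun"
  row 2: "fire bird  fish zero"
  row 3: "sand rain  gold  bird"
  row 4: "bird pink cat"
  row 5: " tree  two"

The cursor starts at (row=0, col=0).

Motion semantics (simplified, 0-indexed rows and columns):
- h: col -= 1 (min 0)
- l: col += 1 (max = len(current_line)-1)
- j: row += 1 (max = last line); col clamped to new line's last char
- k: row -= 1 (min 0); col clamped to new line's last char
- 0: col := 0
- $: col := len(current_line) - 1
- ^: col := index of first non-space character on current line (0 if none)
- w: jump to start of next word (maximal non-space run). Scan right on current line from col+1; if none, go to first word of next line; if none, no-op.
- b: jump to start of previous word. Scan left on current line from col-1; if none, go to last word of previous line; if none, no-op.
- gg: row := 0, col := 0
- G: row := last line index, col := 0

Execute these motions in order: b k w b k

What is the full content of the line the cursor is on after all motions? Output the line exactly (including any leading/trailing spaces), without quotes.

Answer: rain  pink

Derivation:
After 1 (b): row=0 col=0 char='r'
After 2 (k): row=0 col=0 char='r'
After 3 (w): row=0 col=6 char='p'
After 4 (b): row=0 col=0 char='r'
After 5 (k): row=0 col=0 char='r'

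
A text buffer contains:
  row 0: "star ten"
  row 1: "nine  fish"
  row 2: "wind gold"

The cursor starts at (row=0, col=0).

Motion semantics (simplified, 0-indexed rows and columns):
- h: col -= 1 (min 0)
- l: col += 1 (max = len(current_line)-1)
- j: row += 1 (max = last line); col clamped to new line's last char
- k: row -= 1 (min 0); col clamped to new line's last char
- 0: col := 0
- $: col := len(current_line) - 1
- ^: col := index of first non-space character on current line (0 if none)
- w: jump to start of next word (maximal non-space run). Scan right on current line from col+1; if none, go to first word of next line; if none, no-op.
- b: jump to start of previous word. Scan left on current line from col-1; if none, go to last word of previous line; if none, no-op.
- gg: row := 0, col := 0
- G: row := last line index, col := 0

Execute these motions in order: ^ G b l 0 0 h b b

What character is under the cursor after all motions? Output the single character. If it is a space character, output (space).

Answer: s

Derivation:
After 1 (^): row=0 col=0 char='s'
After 2 (G): row=2 col=0 char='w'
After 3 (b): row=1 col=6 char='f'
After 4 (l): row=1 col=7 char='i'
After 5 (0): row=1 col=0 char='n'
After 6 (0): row=1 col=0 char='n'
After 7 (h): row=1 col=0 char='n'
After 8 (b): row=0 col=5 char='t'
After 9 (b): row=0 col=0 char='s'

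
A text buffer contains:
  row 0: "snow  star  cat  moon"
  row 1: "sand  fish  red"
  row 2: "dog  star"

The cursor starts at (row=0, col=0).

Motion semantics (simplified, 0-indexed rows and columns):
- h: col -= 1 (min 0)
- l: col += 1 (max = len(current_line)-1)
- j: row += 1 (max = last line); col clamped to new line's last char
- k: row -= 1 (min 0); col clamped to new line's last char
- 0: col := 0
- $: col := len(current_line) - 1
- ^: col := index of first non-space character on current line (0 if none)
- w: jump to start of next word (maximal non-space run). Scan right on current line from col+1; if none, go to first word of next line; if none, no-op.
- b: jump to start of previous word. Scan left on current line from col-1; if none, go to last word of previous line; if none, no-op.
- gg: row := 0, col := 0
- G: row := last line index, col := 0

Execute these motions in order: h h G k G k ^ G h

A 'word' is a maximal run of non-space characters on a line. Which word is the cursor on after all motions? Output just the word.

Answer: dog

Derivation:
After 1 (h): row=0 col=0 char='s'
After 2 (h): row=0 col=0 char='s'
After 3 (G): row=2 col=0 char='d'
After 4 (k): row=1 col=0 char='s'
After 5 (G): row=2 col=0 char='d'
After 6 (k): row=1 col=0 char='s'
After 7 (^): row=1 col=0 char='s'
After 8 (G): row=2 col=0 char='d'
After 9 (h): row=2 col=0 char='d'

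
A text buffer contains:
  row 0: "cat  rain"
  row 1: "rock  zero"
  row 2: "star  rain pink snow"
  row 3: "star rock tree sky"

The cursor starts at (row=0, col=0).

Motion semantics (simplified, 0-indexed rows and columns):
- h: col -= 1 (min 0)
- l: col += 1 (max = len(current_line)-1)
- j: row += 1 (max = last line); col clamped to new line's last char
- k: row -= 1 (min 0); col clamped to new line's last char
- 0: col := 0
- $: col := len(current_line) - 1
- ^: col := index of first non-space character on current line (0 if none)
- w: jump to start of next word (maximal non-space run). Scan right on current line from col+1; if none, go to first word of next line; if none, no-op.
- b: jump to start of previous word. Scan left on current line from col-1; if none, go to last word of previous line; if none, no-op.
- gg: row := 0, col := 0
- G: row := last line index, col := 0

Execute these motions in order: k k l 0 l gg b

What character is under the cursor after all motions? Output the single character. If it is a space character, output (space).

After 1 (k): row=0 col=0 char='c'
After 2 (k): row=0 col=0 char='c'
After 3 (l): row=0 col=1 char='a'
After 4 (0): row=0 col=0 char='c'
After 5 (l): row=0 col=1 char='a'
After 6 (gg): row=0 col=0 char='c'
After 7 (b): row=0 col=0 char='c'

Answer: c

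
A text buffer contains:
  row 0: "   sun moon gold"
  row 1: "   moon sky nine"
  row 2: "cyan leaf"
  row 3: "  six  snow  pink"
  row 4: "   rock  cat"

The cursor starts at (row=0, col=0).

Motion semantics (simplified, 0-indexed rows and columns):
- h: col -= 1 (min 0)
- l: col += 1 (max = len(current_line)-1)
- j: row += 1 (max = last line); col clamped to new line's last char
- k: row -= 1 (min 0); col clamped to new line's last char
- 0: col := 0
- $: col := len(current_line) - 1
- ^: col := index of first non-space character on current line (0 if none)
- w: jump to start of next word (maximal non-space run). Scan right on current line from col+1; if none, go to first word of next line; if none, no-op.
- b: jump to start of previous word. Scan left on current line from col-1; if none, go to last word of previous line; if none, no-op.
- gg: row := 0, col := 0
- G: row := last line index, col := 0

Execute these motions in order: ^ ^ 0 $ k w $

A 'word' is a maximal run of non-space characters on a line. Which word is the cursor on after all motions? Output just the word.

After 1 (^): row=0 col=3 char='s'
After 2 (^): row=0 col=3 char='s'
After 3 (0): row=0 col=0 char='_'
After 4 ($): row=0 col=15 char='d'
After 5 (k): row=0 col=15 char='d'
After 6 (w): row=1 col=3 char='m'
After 7 ($): row=1 col=15 char='e'

Answer: nine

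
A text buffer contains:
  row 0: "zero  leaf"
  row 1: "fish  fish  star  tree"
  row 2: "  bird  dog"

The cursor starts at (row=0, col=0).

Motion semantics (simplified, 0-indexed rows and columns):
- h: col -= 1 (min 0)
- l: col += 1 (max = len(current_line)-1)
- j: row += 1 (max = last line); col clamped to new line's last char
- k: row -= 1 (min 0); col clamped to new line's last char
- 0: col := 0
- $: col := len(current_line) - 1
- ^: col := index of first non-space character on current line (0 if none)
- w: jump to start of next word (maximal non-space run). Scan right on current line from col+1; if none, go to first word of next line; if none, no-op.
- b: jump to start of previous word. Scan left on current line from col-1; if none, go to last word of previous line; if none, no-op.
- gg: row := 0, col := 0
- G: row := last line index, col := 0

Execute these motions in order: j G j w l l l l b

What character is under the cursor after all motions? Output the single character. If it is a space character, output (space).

Answer: b

Derivation:
After 1 (j): row=1 col=0 char='f'
After 2 (G): row=2 col=0 char='_'
After 3 (j): row=2 col=0 char='_'
After 4 (w): row=2 col=2 char='b'
After 5 (l): row=2 col=3 char='i'
After 6 (l): row=2 col=4 char='r'
After 7 (l): row=2 col=5 char='d'
After 8 (l): row=2 col=6 char='_'
After 9 (b): row=2 col=2 char='b'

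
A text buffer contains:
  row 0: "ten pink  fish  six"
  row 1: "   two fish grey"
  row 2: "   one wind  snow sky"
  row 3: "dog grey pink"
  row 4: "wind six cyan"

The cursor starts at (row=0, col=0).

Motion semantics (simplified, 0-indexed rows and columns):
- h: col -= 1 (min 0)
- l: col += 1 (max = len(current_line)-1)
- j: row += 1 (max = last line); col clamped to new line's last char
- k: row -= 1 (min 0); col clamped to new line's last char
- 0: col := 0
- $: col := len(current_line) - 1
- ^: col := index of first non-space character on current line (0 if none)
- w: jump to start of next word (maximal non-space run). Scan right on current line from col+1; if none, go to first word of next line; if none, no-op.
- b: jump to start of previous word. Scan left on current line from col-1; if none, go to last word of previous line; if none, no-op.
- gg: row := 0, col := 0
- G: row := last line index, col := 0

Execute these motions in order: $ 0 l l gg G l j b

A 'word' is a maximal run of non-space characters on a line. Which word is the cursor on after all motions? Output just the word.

After 1 ($): row=0 col=18 char='x'
After 2 (0): row=0 col=0 char='t'
After 3 (l): row=0 col=1 char='e'
After 4 (l): row=0 col=2 char='n'
After 5 (gg): row=0 col=0 char='t'
After 6 (G): row=4 col=0 char='w'
After 7 (l): row=4 col=1 char='i'
After 8 (j): row=4 col=1 char='i'
After 9 (b): row=4 col=0 char='w'

Answer: wind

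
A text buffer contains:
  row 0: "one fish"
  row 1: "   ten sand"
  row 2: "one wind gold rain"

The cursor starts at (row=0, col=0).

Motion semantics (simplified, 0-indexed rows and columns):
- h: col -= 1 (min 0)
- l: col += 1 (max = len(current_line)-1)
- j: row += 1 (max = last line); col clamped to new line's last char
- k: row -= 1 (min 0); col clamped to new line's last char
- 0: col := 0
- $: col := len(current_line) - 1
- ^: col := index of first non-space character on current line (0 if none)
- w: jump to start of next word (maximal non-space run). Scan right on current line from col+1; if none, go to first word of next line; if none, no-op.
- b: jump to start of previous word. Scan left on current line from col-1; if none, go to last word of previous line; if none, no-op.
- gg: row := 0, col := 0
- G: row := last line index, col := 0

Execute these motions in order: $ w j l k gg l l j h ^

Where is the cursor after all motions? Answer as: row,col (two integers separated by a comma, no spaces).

After 1 ($): row=0 col=7 char='h'
After 2 (w): row=1 col=3 char='t'
After 3 (j): row=2 col=3 char='_'
After 4 (l): row=2 col=4 char='w'
After 5 (k): row=1 col=4 char='e'
After 6 (gg): row=0 col=0 char='o'
After 7 (l): row=0 col=1 char='n'
After 8 (l): row=0 col=2 char='e'
After 9 (j): row=1 col=2 char='_'
After 10 (h): row=1 col=1 char='_'
After 11 (^): row=1 col=3 char='t'

Answer: 1,3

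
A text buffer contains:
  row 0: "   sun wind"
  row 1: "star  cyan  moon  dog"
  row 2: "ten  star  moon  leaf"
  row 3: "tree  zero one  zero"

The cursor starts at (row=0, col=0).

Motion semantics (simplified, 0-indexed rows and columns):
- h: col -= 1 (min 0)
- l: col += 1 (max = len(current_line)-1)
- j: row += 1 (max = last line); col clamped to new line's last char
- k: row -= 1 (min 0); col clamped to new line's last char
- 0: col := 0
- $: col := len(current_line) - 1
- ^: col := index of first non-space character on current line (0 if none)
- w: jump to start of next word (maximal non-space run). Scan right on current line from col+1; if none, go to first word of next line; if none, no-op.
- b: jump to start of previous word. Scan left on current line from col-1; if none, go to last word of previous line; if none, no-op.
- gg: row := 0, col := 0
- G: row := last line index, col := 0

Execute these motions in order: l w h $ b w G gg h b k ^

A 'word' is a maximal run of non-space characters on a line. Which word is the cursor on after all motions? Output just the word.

After 1 (l): row=0 col=1 char='_'
After 2 (w): row=0 col=3 char='s'
After 3 (h): row=0 col=2 char='_'
After 4 ($): row=0 col=10 char='d'
After 5 (b): row=0 col=7 char='w'
After 6 (w): row=1 col=0 char='s'
After 7 (G): row=3 col=0 char='t'
After 8 (gg): row=0 col=0 char='_'
After 9 (h): row=0 col=0 char='_'
After 10 (b): row=0 col=0 char='_'
After 11 (k): row=0 col=0 char='_'
After 12 (^): row=0 col=3 char='s'

Answer: sun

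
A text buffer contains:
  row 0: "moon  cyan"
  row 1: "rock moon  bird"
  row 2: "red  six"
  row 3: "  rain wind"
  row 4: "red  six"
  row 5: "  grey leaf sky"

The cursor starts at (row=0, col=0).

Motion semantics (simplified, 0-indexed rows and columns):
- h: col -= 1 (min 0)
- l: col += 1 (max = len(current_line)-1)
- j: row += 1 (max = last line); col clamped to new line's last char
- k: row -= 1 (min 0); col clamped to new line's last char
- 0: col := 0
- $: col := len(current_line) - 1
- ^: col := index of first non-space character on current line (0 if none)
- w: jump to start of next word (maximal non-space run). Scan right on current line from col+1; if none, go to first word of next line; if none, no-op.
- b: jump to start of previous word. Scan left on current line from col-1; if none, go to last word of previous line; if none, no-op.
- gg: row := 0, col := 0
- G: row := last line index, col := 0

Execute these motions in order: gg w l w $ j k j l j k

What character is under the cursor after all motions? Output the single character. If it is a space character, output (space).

After 1 (gg): row=0 col=0 char='m'
After 2 (w): row=0 col=6 char='c'
After 3 (l): row=0 col=7 char='y'
After 4 (w): row=1 col=0 char='r'
After 5 ($): row=1 col=14 char='d'
After 6 (j): row=2 col=7 char='x'
After 7 (k): row=1 col=7 char='o'
After 8 (j): row=2 col=7 char='x'
After 9 (l): row=2 col=7 char='x'
After 10 (j): row=3 col=7 char='w'
After 11 (k): row=2 col=7 char='x'

Answer: x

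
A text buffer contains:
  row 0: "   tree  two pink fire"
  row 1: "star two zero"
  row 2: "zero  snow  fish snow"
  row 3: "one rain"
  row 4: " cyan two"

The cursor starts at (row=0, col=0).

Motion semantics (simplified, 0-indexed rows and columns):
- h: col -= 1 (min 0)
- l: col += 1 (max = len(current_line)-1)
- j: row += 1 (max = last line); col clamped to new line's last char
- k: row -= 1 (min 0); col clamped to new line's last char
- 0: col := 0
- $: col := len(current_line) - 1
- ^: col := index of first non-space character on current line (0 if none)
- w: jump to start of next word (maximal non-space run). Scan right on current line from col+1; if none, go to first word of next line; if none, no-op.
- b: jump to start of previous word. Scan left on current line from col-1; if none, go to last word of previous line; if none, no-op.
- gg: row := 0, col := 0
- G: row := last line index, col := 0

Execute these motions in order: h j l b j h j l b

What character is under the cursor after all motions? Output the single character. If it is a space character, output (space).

Answer: o

Derivation:
After 1 (h): row=0 col=0 char='_'
After 2 (j): row=1 col=0 char='s'
After 3 (l): row=1 col=1 char='t'
After 4 (b): row=1 col=0 char='s'
After 5 (j): row=2 col=0 char='z'
After 6 (h): row=2 col=0 char='z'
After 7 (j): row=3 col=0 char='o'
After 8 (l): row=3 col=1 char='n'
After 9 (b): row=3 col=0 char='o'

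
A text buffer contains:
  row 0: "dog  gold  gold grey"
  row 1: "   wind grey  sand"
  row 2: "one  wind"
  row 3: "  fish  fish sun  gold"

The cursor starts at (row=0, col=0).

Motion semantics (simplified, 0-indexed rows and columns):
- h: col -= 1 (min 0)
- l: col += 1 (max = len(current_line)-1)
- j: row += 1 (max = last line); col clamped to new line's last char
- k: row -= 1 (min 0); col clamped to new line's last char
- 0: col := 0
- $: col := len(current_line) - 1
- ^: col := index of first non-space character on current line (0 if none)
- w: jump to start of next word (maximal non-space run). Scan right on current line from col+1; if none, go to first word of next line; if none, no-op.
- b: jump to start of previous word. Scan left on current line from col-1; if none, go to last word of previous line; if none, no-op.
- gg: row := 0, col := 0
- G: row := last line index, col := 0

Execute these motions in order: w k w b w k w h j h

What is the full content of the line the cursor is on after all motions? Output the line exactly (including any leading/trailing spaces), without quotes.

After 1 (w): row=0 col=5 char='g'
After 2 (k): row=0 col=5 char='g'
After 3 (w): row=0 col=11 char='g'
After 4 (b): row=0 col=5 char='g'
After 5 (w): row=0 col=11 char='g'
After 6 (k): row=0 col=11 char='g'
After 7 (w): row=0 col=16 char='g'
After 8 (h): row=0 col=15 char='_'
After 9 (j): row=1 col=15 char='a'
After 10 (h): row=1 col=14 char='s'

Answer:    wind grey  sand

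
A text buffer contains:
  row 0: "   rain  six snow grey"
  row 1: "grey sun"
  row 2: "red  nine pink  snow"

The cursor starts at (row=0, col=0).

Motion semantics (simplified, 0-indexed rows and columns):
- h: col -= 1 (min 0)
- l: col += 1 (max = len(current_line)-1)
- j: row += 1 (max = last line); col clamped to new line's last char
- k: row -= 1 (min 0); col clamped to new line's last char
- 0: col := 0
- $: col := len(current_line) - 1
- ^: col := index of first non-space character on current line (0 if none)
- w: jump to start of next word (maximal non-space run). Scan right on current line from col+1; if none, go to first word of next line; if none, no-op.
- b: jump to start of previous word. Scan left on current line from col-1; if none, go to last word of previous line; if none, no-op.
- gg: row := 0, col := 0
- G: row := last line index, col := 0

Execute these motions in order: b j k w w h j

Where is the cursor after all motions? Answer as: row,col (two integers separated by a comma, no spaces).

Answer: 1,7

Derivation:
After 1 (b): row=0 col=0 char='_'
After 2 (j): row=1 col=0 char='g'
After 3 (k): row=0 col=0 char='_'
After 4 (w): row=0 col=3 char='r'
After 5 (w): row=0 col=9 char='s'
After 6 (h): row=0 col=8 char='_'
After 7 (j): row=1 col=7 char='n'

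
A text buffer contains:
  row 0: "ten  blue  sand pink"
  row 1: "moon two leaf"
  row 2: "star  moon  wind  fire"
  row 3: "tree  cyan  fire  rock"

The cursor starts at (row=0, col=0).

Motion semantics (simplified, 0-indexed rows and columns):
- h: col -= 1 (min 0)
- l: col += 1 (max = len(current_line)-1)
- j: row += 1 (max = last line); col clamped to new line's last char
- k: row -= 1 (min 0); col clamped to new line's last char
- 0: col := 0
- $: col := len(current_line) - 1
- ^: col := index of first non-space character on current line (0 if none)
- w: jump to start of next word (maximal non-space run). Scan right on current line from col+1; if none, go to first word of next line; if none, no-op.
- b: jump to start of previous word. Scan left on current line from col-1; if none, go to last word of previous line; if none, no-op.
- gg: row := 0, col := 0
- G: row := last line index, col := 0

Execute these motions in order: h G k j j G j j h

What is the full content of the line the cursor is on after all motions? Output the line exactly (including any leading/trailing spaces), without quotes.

After 1 (h): row=0 col=0 char='t'
After 2 (G): row=3 col=0 char='t'
After 3 (k): row=2 col=0 char='s'
After 4 (j): row=3 col=0 char='t'
After 5 (j): row=3 col=0 char='t'
After 6 (G): row=3 col=0 char='t'
After 7 (j): row=3 col=0 char='t'
After 8 (j): row=3 col=0 char='t'
After 9 (h): row=3 col=0 char='t'

Answer: tree  cyan  fire  rock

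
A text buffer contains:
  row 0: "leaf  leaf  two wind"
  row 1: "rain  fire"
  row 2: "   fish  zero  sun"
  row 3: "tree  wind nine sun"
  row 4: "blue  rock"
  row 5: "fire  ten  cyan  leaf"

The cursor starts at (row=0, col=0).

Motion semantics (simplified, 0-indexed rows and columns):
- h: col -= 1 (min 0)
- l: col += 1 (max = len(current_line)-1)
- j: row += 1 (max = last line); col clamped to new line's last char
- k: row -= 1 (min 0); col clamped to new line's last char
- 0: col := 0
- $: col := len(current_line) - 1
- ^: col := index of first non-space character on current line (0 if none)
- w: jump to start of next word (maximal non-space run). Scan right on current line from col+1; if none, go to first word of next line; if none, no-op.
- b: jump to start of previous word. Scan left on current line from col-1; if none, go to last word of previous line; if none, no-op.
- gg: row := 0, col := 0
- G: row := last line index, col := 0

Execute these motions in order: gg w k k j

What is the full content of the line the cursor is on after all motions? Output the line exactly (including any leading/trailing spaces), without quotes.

After 1 (gg): row=0 col=0 char='l'
After 2 (w): row=0 col=6 char='l'
After 3 (k): row=0 col=6 char='l'
After 4 (k): row=0 col=6 char='l'
After 5 (j): row=1 col=6 char='f'

Answer: rain  fire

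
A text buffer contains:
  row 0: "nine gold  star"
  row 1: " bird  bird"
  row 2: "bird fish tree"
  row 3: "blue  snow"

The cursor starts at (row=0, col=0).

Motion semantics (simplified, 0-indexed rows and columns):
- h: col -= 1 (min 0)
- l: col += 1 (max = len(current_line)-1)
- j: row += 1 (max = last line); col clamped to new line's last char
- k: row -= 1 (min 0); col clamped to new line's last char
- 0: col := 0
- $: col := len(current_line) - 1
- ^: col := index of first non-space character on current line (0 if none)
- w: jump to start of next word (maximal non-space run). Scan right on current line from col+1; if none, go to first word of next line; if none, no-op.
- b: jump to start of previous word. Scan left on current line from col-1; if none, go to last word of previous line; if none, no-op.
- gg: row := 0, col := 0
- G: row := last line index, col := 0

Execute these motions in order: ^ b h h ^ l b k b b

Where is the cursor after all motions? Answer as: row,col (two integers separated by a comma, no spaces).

Answer: 0,0

Derivation:
After 1 (^): row=0 col=0 char='n'
After 2 (b): row=0 col=0 char='n'
After 3 (h): row=0 col=0 char='n'
After 4 (h): row=0 col=0 char='n'
After 5 (^): row=0 col=0 char='n'
After 6 (l): row=0 col=1 char='i'
After 7 (b): row=0 col=0 char='n'
After 8 (k): row=0 col=0 char='n'
After 9 (b): row=0 col=0 char='n'
After 10 (b): row=0 col=0 char='n'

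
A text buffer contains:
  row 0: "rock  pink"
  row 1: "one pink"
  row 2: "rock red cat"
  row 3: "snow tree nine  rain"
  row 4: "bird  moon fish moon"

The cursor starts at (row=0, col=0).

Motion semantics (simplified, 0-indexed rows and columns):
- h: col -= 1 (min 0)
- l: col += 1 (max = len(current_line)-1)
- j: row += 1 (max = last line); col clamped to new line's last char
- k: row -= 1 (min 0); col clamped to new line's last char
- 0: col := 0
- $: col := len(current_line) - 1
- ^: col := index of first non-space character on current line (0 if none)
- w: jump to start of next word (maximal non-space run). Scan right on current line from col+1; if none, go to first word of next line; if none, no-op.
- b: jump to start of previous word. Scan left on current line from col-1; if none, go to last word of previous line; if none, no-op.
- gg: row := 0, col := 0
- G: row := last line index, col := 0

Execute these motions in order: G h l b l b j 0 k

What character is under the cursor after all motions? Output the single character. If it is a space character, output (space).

Answer: s

Derivation:
After 1 (G): row=4 col=0 char='b'
After 2 (h): row=4 col=0 char='b'
After 3 (l): row=4 col=1 char='i'
After 4 (b): row=4 col=0 char='b'
After 5 (l): row=4 col=1 char='i'
After 6 (b): row=4 col=0 char='b'
After 7 (j): row=4 col=0 char='b'
After 8 (0): row=4 col=0 char='b'
After 9 (k): row=3 col=0 char='s'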